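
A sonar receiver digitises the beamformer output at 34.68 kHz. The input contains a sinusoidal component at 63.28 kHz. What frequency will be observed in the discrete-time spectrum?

63.28 kHz mod fs = 28.6 kHz.
28.6 kHz > fs/2 = 17.34 kHz, folds to fs − 28.6 kHz = 6.08 kHz.

6.08 kHz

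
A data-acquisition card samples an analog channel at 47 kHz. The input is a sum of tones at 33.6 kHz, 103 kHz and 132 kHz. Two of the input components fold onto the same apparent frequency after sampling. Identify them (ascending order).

fs/2 = 23.5 kHz.
33.6 kHz > fs/2 = 23.5 kHz, folds to fs − 33.6 kHz = 13.4 kHz.
103 kHz mod fs = 9 kHz.
9 kHz ≤ fs/2 = 23.5 kHz, appears at 9 kHz.
132 kHz mod fs = 38 kHz.
38 kHz > fs/2 = 23.5 kHz, folds to fs − 38 kHz = 9 kHz.
103 kHz and 132 kHz both map to 9 kHz.

103 kHz, 132 kHz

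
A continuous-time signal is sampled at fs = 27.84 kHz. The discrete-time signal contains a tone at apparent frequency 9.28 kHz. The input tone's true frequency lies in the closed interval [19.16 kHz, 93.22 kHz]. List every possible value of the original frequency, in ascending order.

Frequencies that alias to 9.28 kHz are k·fs ± 9.28 kHz for integer k ≥ 0.
k=0: 9.28 kHz.
k=1: 18.56 kHz, 37.12 kHz.
k=2: 46.4 kHz, 64.96 kHz.
k=3: 74.24 kHz, 92.8 kHz.
k=4: 102.08 kHz, 120.64 kHz.
Within [19.16 kHz, 93.22 kHz]: 37.12 kHz, 46.4 kHz, 64.96 kHz, 74.24 kHz, 92.8 kHz.

37.12 kHz, 46.4 kHz, 64.96 kHz, 74.24 kHz, 92.8 kHz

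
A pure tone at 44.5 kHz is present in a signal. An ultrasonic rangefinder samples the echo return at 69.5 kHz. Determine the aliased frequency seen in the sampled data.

44.5 kHz > fs/2 = 34.75 kHz, folds to fs − 44.5 kHz = 25 kHz.

25 kHz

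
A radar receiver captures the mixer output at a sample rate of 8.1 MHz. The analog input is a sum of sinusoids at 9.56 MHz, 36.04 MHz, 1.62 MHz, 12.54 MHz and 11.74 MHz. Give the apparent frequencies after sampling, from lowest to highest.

1.46 MHz, 1.62 MHz, 3.64 MHz, 3.66 MHz

fs/2 = 4.05 MHz.
9.56 MHz mod fs = 1.46 MHz.
1.46 MHz ≤ fs/2 = 4.05 MHz, appears at 1.46 MHz.
36.04 MHz mod fs = 3.64 MHz.
3.64 MHz ≤ fs/2 = 4.05 MHz, appears at 3.64 MHz.
1.62 MHz ≤ fs/2 = 4.05 MHz, passes unchanged.
12.54 MHz mod fs = 4.44 MHz.
4.44 MHz > fs/2 = 4.05 MHz, folds to fs − 4.44 MHz = 3.66 MHz.
11.74 MHz mod fs = 3.64 MHz.
3.64 MHz ≤ fs/2 = 4.05 MHz, appears at 3.64 MHz.
Distinct values: {1.46 MHz, 1.62 MHz, 3.64 MHz, 3.66 MHz}.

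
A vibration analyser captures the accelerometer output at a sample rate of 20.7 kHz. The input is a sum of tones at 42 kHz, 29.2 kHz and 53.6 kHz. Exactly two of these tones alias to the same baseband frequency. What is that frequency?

8.5 kHz

fs/2 = 10.35 kHz.
42 kHz mod fs = 0.6 kHz.
0.6 kHz ≤ fs/2 = 10.35 kHz, appears at 0.6 kHz.
29.2 kHz mod fs = 8.5 kHz.
8.5 kHz ≤ fs/2 = 10.35 kHz, appears at 8.5 kHz.
53.6 kHz mod fs = 12.2 kHz.
12.2 kHz > fs/2 = 10.35 kHz, folds to fs − 12.2 kHz = 8.5 kHz.
29.2 kHz and 53.6 kHz both map to 8.5 kHz.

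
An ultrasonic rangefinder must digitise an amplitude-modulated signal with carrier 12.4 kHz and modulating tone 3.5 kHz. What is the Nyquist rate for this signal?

AM sidebands sit at fc ± fm = 8.9 kHz and 15.9 kHz.
Highest-frequency component: 15.9 kHz.
Nyquist rate = 2 × 15.9 kHz = 31.8 kHz.

31.8 kHz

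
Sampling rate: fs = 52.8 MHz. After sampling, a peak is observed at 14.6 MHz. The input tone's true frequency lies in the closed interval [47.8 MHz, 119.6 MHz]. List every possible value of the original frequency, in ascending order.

Frequencies that alias to 14.6 MHz are k·fs ± 14.6 MHz for integer k ≥ 0.
k=0: 14.6 MHz.
k=1: 38.2 MHz, 67.4 MHz.
k=2: 91 MHz, 120.2 MHz.
k=3: 143.8 MHz, 173 MHz.
Within [47.8 MHz, 119.6 MHz]: 67.4 MHz, 91 MHz.

67.4 MHz, 91 MHz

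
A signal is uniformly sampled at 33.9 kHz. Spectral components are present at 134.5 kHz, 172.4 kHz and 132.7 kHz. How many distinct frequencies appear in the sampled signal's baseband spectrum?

2

fs/2 = 16.95 kHz.
134.5 kHz mod fs = 32.8 kHz.
32.8 kHz > fs/2 = 16.95 kHz, folds to fs − 32.8 kHz = 1.1 kHz.
172.4 kHz mod fs = 2.9 kHz.
2.9 kHz ≤ fs/2 = 16.95 kHz, appears at 2.9 kHz.
132.7 kHz mod fs = 31 kHz.
31 kHz > fs/2 = 16.95 kHz, folds to fs − 31 kHz = 2.9 kHz.
Distinct values: {1.1 kHz, 2.9 kHz} → 2.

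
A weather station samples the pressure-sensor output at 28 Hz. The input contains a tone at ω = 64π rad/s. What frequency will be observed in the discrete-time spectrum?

4 Hz

ω = 64π rad/s → f = ω/(2π) = 32 Hz.
32 Hz mod fs = 4 Hz.
4 Hz ≤ fs/2 = 14 Hz, appears at 4 Hz.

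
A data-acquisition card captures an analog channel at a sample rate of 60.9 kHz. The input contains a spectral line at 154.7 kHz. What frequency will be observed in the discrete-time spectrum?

28 kHz

154.7 kHz mod fs = 32.9 kHz.
32.9 kHz > fs/2 = 30.45 kHz, folds to fs − 32.9 kHz = 28 kHz.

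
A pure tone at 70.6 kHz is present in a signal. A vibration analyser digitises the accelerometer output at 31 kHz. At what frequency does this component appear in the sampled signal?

70.6 kHz mod fs = 8.6 kHz.
8.6 kHz ≤ fs/2 = 15.5 kHz, appears at 8.6 kHz.

8.6 kHz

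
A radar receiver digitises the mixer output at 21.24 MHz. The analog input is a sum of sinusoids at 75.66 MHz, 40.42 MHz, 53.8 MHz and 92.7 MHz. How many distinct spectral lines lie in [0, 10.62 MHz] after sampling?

4

fs/2 = 10.62 MHz.
75.66 MHz mod fs = 11.94 MHz.
11.94 MHz > fs/2 = 10.62 MHz, folds to fs − 11.94 MHz = 9.3 MHz.
40.42 MHz mod fs = 19.18 MHz.
19.18 MHz > fs/2 = 10.62 MHz, folds to fs − 19.18 MHz = 2.06 MHz.
53.8 MHz mod fs = 11.32 MHz.
11.32 MHz > fs/2 = 10.62 MHz, folds to fs − 11.32 MHz = 9.92 MHz.
92.7 MHz mod fs = 7.74 MHz.
7.74 MHz ≤ fs/2 = 10.62 MHz, appears at 7.74 MHz.
Distinct values: {2.06 MHz, 7.74 MHz, 9.3 MHz, 9.92 MHz} → 4.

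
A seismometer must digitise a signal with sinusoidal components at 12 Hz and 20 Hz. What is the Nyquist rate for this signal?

40 Hz

Highest-frequency component: 20 Hz.
Nyquist rate = 2 × 20 Hz = 40 Hz.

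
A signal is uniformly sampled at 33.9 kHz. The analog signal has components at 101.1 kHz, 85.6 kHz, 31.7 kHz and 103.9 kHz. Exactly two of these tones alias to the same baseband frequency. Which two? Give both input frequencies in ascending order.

31.7 kHz, 103.9 kHz

fs/2 = 16.95 kHz.
101.1 kHz mod fs = 33.3 kHz.
33.3 kHz > fs/2 = 16.95 kHz, folds to fs − 33.3 kHz = 0.6 kHz.
85.6 kHz mod fs = 17.8 kHz.
17.8 kHz > fs/2 = 16.95 kHz, folds to fs − 17.8 kHz = 16.1 kHz.
31.7 kHz > fs/2 = 16.95 kHz, folds to fs − 31.7 kHz = 2.2 kHz.
103.9 kHz mod fs = 2.2 kHz.
2.2 kHz ≤ fs/2 = 16.95 kHz, appears at 2.2 kHz.
31.7 kHz and 103.9 kHz both map to 2.2 kHz.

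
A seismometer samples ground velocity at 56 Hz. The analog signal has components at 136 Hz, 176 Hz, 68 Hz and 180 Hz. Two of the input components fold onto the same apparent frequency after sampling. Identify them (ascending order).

68 Hz, 180 Hz

fs/2 = 28 Hz.
136 Hz mod fs = 24 Hz.
24 Hz ≤ fs/2 = 28 Hz, appears at 24 Hz.
176 Hz mod fs = 8 Hz.
8 Hz ≤ fs/2 = 28 Hz, appears at 8 Hz.
68 Hz mod fs = 12 Hz.
12 Hz ≤ fs/2 = 28 Hz, appears at 12 Hz.
180 Hz mod fs = 12 Hz.
12 Hz ≤ fs/2 = 28 Hz, appears at 12 Hz.
68 Hz and 180 Hz both map to 12 Hz.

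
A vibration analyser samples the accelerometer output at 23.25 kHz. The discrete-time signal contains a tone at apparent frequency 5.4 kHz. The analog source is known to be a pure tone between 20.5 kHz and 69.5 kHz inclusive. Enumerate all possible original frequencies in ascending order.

Frequencies that alias to 5.4 kHz are k·fs ± 5.4 kHz for integer k ≥ 0.
k=0: 5.4 kHz.
k=1: 17.85 kHz, 28.65 kHz.
k=2: 41.1 kHz, 51.9 kHz.
k=3: 64.35 kHz, 75.15 kHz.
k=4: 87.6 kHz, 98.4 kHz.
Within [20.5 kHz, 69.5 kHz]: 28.65 kHz, 41.1 kHz, 51.9 kHz, 64.35 kHz.

28.65 kHz, 41.1 kHz, 51.9 kHz, 64.35 kHz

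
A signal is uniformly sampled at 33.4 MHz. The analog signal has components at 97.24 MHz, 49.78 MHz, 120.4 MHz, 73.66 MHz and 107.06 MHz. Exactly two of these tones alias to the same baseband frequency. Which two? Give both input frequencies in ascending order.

73.66 MHz, 107.06 MHz

fs/2 = 16.7 MHz.
97.24 MHz mod fs = 30.44 MHz.
30.44 MHz > fs/2 = 16.7 MHz, folds to fs − 30.44 MHz = 2.96 MHz.
49.78 MHz mod fs = 16.38 MHz.
16.38 MHz ≤ fs/2 = 16.7 MHz, appears at 16.38 MHz.
120.4 MHz mod fs = 20.2 MHz.
20.2 MHz > fs/2 = 16.7 MHz, folds to fs − 20.2 MHz = 13.2 MHz.
73.66 MHz mod fs = 6.86 MHz.
6.86 MHz ≤ fs/2 = 16.7 MHz, appears at 6.86 MHz.
107.06 MHz mod fs = 6.86 MHz.
6.86 MHz ≤ fs/2 = 16.7 MHz, appears at 6.86 MHz.
73.66 MHz and 107.06 MHz both map to 6.86 MHz.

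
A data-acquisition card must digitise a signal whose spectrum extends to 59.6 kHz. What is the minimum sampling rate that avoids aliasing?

119.2 kHz

Nyquist rate = 2 × 59.6 kHz = 119.2 kHz.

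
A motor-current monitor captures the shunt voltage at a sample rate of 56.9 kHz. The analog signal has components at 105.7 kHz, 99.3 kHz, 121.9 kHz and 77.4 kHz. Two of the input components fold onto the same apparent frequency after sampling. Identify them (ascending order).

fs/2 = 28.45 kHz.
105.7 kHz mod fs = 48.8 kHz.
48.8 kHz > fs/2 = 28.45 kHz, folds to fs − 48.8 kHz = 8.1 kHz.
99.3 kHz mod fs = 42.4 kHz.
42.4 kHz > fs/2 = 28.45 kHz, folds to fs − 42.4 kHz = 14.5 kHz.
121.9 kHz mod fs = 8.1 kHz.
8.1 kHz ≤ fs/2 = 28.45 kHz, appears at 8.1 kHz.
77.4 kHz mod fs = 20.5 kHz.
20.5 kHz ≤ fs/2 = 28.45 kHz, appears at 20.5 kHz.
105.7 kHz and 121.9 kHz both map to 8.1 kHz.

105.7 kHz, 121.9 kHz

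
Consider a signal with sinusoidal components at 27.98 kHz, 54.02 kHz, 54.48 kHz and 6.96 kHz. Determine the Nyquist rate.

108.96 kHz

Highest-frequency component: 54.48 kHz.
Nyquist rate = 2 × 54.48 kHz = 108.96 kHz.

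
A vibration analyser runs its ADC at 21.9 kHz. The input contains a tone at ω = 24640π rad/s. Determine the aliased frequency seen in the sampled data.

ω = 24640π rad/s → f = ω/(2π) = 12320 Hz = 12.32 kHz.
12.32 kHz > fs/2 = 10.95 kHz, folds to fs − 12.32 kHz = 9.58 kHz.

9.58 kHz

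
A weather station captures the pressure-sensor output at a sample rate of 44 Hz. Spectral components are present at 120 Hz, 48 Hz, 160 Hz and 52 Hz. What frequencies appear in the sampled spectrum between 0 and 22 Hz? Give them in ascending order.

fs/2 = 22 Hz.
120 Hz mod fs = 32 Hz.
32 Hz > fs/2 = 22 Hz, folds to fs − 32 Hz = 12 Hz.
48 Hz mod fs = 4 Hz.
4 Hz ≤ fs/2 = 22 Hz, appears at 4 Hz.
160 Hz mod fs = 28 Hz.
28 Hz > fs/2 = 22 Hz, folds to fs − 28 Hz = 16 Hz.
52 Hz mod fs = 8 Hz.
8 Hz ≤ fs/2 = 22 Hz, appears at 8 Hz.
Distinct values: {4 Hz, 8 Hz, 12 Hz, 16 Hz}.

4 Hz, 8 Hz, 12 Hz, 16 Hz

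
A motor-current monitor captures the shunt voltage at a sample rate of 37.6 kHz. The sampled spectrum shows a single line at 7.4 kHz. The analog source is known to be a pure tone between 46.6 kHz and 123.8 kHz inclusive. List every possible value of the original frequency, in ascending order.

Frequencies that alias to 7.4 kHz are k·fs ± 7.4 kHz for integer k ≥ 0.
k=0: 7.4 kHz.
k=1: 30.2 kHz, 45 kHz.
k=2: 67.8 kHz, 82.6 kHz.
k=3: 105.4 kHz, 120.2 kHz.
k=4: 143 kHz, 157.8 kHz.
Within [46.6 kHz, 123.8 kHz]: 67.8 kHz, 82.6 kHz, 105.4 kHz, 120.2 kHz.

67.8 kHz, 82.6 kHz, 105.4 kHz, 120.2 kHz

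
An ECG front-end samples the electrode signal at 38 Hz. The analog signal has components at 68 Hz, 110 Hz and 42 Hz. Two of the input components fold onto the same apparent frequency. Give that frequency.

4 Hz

fs/2 = 19 Hz.
68 Hz mod fs = 30 Hz.
30 Hz > fs/2 = 19 Hz, folds to fs − 30 Hz = 8 Hz.
110 Hz mod fs = 34 Hz.
34 Hz > fs/2 = 19 Hz, folds to fs − 34 Hz = 4 Hz.
42 Hz mod fs = 4 Hz.
4 Hz ≤ fs/2 = 19 Hz, appears at 4 Hz.
42 Hz and 110 Hz both map to 4 Hz.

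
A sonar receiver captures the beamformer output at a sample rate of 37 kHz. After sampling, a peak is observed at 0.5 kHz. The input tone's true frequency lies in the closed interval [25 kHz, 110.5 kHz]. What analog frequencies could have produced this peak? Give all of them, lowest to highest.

Frequencies that alias to 0.5 kHz are k·fs ± 0.5 kHz for integer k ≥ 0.
k=0: 0.5 kHz.
k=1: 36.5 kHz, 37.5 kHz.
k=2: 73.5 kHz, 74.5 kHz.
k=3: 110.5 kHz, 111.5 kHz.
k=4: 147.5 kHz, 148.5 kHz.
Within [25 kHz, 110.5 kHz]: 36.5 kHz, 37.5 kHz, 73.5 kHz, 74.5 kHz, 110.5 kHz.

36.5 kHz, 37.5 kHz, 73.5 kHz, 74.5 kHz, 110.5 kHz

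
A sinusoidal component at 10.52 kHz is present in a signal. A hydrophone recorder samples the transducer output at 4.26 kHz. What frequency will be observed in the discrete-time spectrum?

2 kHz

10.52 kHz mod fs = 2 kHz.
2 kHz ≤ fs/2 = 2.13 kHz, appears at 2 kHz.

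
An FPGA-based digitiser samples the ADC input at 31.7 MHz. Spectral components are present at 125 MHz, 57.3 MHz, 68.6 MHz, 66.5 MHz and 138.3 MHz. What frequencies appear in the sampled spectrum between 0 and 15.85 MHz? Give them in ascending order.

fs/2 = 15.85 MHz.
125 MHz mod fs = 29.9 MHz.
29.9 MHz > fs/2 = 15.85 MHz, folds to fs − 29.9 MHz = 1.8 MHz.
57.3 MHz mod fs = 25.6 MHz.
25.6 MHz > fs/2 = 15.85 MHz, folds to fs − 25.6 MHz = 6.1 MHz.
68.6 MHz mod fs = 5.2 MHz.
5.2 MHz ≤ fs/2 = 15.85 MHz, appears at 5.2 MHz.
66.5 MHz mod fs = 3.1 MHz.
3.1 MHz ≤ fs/2 = 15.85 MHz, appears at 3.1 MHz.
138.3 MHz mod fs = 11.5 MHz.
11.5 MHz ≤ fs/2 = 15.85 MHz, appears at 11.5 MHz.
Distinct values: {1.8 MHz, 3.1 MHz, 5.2 MHz, 6.1 MHz, 11.5 MHz}.

1.8 MHz, 3.1 MHz, 5.2 MHz, 6.1 MHz, 11.5 MHz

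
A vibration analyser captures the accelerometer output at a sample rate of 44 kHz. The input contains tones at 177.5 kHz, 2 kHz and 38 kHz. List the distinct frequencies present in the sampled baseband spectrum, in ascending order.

1.5 kHz, 2 kHz, 6 kHz

fs/2 = 22 kHz.
177.5 kHz mod fs = 1.5 kHz.
1.5 kHz ≤ fs/2 = 22 kHz, appears at 1.5 kHz.
2 kHz ≤ fs/2 = 22 kHz, passes unchanged.
38 kHz > fs/2 = 22 kHz, folds to fs − 38 kHz = 6 kHz.
Distinct values: {1.5 kHz, 2 kHz, 6 kHz}.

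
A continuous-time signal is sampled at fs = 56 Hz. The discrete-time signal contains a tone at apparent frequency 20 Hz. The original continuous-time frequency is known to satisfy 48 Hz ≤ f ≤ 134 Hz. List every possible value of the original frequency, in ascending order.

76 Hz, 92 Hz, 132 Hz

Frequencies that alias to 20 Hz are k·fs ± 20 Hz for integer k ≥ 0.
k=0: 20 Hz.
k=1: 36 Hz, 76 Hz.
k=2: 92 Hz, 132 Hz.
k=3: 148 Hz, 188 Hz.
Within [48 Hz, 134 Hz]: 76 Hz, 92 Hz, 132 Hz.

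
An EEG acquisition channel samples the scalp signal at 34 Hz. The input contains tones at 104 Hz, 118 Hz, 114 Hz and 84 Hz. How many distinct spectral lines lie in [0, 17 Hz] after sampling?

fs/2 = 17 Hz.
104 Hz mod fs = 2 Hz.
2 Hz ≤ fs/2 = 17 Hz, appears at 2 Hz.
118 Hz mod fs = 16 Hz.
16 Hz ≤ fs/2 = 17 Hz, appears at 16 Hz.
114 Hz mod fs = 12 Hz.
12 Hz ≤ fs/2 = 17 Hz, appears at 12 Hz.
84 Hz mod fs = 16 Hz.
16 Hz ≤ fs/2 = 17 Hz, appears at 16 Hz.
Distinct values: {2 Hz, 12 Hz, 16 Hz} → 3.

3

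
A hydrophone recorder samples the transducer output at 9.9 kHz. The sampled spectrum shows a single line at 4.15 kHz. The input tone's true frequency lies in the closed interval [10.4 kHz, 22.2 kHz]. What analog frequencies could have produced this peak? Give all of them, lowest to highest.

14.05 kHz, 15.65 kHz

Frequencies that alias to 4.15 kHz are k·fs ± 4.15 kHz for integer k ≥ 0.
k=0: 4.15 kHz.
k=1: 5.75 kHz, 14.05 kHz.
k=2: 15.65 kHz, 23.95 kHz.
k=3: 25.55 kHz, 33.85 kHz.
Within [10.4 kHz, 22.2 kHz]: 14.05 kHz, 15.65 kHz.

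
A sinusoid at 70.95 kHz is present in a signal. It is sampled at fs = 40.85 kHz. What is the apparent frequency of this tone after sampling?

10.75 kHz

70.95 kHz mod fs = 30.1 kHz.
30.1 kHz > fs/2 = 20.425 kHz, folds to fs − 30.1 kHz = 10.75 kHz.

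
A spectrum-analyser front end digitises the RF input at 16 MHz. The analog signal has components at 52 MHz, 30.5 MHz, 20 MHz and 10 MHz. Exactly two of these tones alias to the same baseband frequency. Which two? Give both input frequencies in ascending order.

fs/2 = 8 MHz.
52 MHz mod fs = 4 MHz.
4 MHz ≤ fs/2 = 8 MHz, appears at 4 MHz.
30.5 MHz mod fs = 14.5 MHz.
14.5 MHz > fs/2 = 8 MHz, folds to fs − 14.5 MHz = 1.5 MHz.
20 MHz mod fs = 4 MHz.
4 MHz ≤ fs/2 = 8 MHz, appears at 4 MHz.
10 MHz > fs/2 = 8 MHz, folds to fs − 10 MHz = 6 MHz.
20 MHz and 52 MHz both map to 4 MHz.

20 MHz, 52 MHz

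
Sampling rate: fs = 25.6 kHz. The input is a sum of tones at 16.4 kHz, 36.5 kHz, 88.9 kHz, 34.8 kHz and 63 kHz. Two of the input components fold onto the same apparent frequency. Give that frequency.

fs/2 = 12.8 kHz.
16.4 kHz > fs/2 = 12.8 kHz, folds to fs − 16.4 kHz = 9.2 kHz.
36.5 kHz mod fs = 10.9 kHz.
10.9 kHz ≤ fs/2 = 12.8 kHz, appears at 10.9 kHz.
88.9 kHz mod fs = 12.1 kHz.
12.1 kHz ≤ fs/2 = 12.8 kHz, appears at 12.1 kHz.
34.8 kHz mod fs = 9.2 kHz.
9.2 kHz ≤ fs/2 = 12.8 kHz, appears at 9.2 kHz.
63 kHz mod fs = 11.8 kHz.
11.8 kHz ≤ fs/2 = 12.8 kHz, appears at 11.8 kHz.
16.4 kHz and 34.8 kHz both map to 9.2 kHz.

9.2 kHz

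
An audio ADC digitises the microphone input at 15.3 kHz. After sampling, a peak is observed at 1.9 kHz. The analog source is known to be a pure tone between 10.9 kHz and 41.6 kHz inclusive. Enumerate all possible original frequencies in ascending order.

13.4 kHz, 17.2 kHz, 28.7 kHz, 32.5 kHz

Frequencies that alias to 1.9 kHz are k·fs ± 1.9 kHz for integer k ≥ 0.
k=0: 1.9 kHz.
k=1: 13.4 kHz, 17.2 kHz.
k=2: 28.7 kHz, 32.5 kHz.
k=3: 44 kHz, 47.8 kHz.
Within [10.9 kHz, 41.6 kHz]: 13.4 kHz, 17.2 kHz, 28.7 kHz, 32.5 kHz.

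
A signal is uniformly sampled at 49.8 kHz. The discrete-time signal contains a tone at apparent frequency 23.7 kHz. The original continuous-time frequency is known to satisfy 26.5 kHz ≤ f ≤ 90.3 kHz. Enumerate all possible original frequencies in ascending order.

73.5 kHz, 75.9 kHz

Frequencies that alias to 23.7 kHz are k·fs ± 23.7 kHz for integer k ≥ 0.
k=0: 23.7 kHz.
k=1: 26.1 kHz, 73.5 kHz.
k=2: 75.9 kHz, 123.3 kHz.
k=3: 125.7 kHz, 173.1 kHz.
Within [26.5 kHz, 90.3 kHz]: 73.5 kHz, 75.9 kHz.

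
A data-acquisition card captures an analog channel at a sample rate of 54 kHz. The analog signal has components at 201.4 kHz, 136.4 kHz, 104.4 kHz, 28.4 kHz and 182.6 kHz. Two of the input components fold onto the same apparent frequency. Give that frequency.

fs/2 = 27 kHz.
201.4 kHz mod fs = 39.4 kHz.
39.4 kHz > fs/2 = 27 kHz, folds to fs − 39.4 kHz = 14.6 kHz.
136.4 kHz mod fs = 28.4 kHz.
28.4 kHz > fs/2 = 27 kHz, folds to fs − 28.4 kHz = 25.6 kHz.
104.4 kHz mod fs = 50.4 kHz.
50.4 kHz > fs/2 = 27 kHz, folds to fs − 50.4 kHz = 3.6 kHz.
28.4 kHz > fs/2 = 27 kHz, folds to fs − 28.4 kHz = 25.6 kHz.
182.6 kHz mod fs = 20.6 kHz.
20.6 kHz ≤ fs/2 = 27 kHz, appears at 20.6 kHz.
28.4 kHz and 136.4 kHz both map to 25.6 kHz.

25.6 kHz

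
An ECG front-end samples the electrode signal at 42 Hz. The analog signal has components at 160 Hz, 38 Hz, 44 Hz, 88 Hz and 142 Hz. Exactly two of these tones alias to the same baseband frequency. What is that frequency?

fs/2 = 21 Hz.
160 Hz mod fs = 34 Hz.
34 Hz > fs/2 = 21 Hz, folds to fs − 34 Hz = 8 Hz.
38 Hz > fs/2 = 21 Hz, folds to fs − 38 Hz = 4 Hz.
44 Hz mod fs = 2 Hz.
2 Hz ≤ fs/2 = 21 Hz, appears at 2 Hz.
88 Hz mod fs = 4 Hz.
4 Hz ≤ fs/2 = 21 Hz, appears at 4 Hz.
142 Hz mod fs = 16 Hz.
16 Hz ≤ fs/2 = 21 Hz, appears at 16 Hz.
38 Hz and 88 Hz both map to 4 Hz.

4 Hz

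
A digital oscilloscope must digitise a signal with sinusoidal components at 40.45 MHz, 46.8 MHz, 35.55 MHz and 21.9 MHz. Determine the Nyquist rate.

93.6 MHz

Highest-frequency component: 46.8 MHz.
Nyquist rate = 2 × 46.8 MHz = 93.6 MHz.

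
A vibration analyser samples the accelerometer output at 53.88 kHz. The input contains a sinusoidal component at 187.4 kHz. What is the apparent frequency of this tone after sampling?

187.4 kHz mod fs = 25.76 kHz.
25.76 kHz ≤ fs/2 = 26.94 kHz, appears at 25.76 kHz.

25.76 kHz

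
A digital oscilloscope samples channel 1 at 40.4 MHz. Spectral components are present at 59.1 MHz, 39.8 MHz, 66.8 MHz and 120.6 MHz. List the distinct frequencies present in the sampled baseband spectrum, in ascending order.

fs/2 = 20.2 MHz.
59.1 MHz mod fs = 18.7 MHz.
18.7 MHz ≤ fs/2 = 20.2 MHz, appears at 18.7 MHz.
39.8 MHz > fs/2 = 20.2 MHz, folds to fs − 39.8 MHz = 0.6 MHz.
66.8 MHz mod fs = 26.4 MHz.
26.4 MHz > fs/2 = 20.2 MHz, folds to fs − 26.4 MHz = 14 MHz.
120.6 MHz mod fs = 39.8 MHz.
39.8 MHz > fs/2 = 20.2 MHz, folds to fs − 39.8 MHz = 0.6 MHz.
Distinct values: {0.6 MHz, 14 MHz, 18.7 MHz}.

0.6 MHz, 14 MHz, 18.7 MHz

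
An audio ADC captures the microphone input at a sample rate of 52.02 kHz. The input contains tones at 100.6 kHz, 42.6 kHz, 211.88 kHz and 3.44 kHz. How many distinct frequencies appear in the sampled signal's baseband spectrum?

3

fs/2 = 26.01 kHz.
100.6 kHz mod fs = 48.58 kHz.
48.58 kHz > fs/2 = 26.01 kHz, folds to fs − 48.58 kHz = 3.44 kHz.
42.6 kHz > fs/2 = 26.01 kHz, folds to fs − 42.6 kHz = 9.42 kHz.
211.88 kHz mod fs = 3.8 kHz.
3.8 kHz ≤ fs/2 = 26.01 kHz, appears at 3.8 kHz.
3.44 kHz ≤ fs/2 = 26.01 kHz, passes unchanged.
Distinct values: {3.44 kHz, 3.8 kHz, 9.42 kHz} → 3.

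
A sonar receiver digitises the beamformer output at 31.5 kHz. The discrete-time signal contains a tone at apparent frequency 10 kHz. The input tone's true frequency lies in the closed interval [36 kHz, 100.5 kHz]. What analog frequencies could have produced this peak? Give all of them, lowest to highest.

41.5 kHz, 53 kHz, 73 kHz, 84.5 kHz

Frequencies that alias to 10 kHz are k·fs ± 10 kHz for integer k ≥ 0.
k=0: 10 kHz.
k=1: 21.5 kHz, 41.5 kHz.
k=2: 53 kHz, 73 kHz.
k=3: 84.5 kHz, 104.5 kHz.
k=4: 116 kHz, 136 kHz.
Within [36 kHz, 100.5 kHz]: 41.5 kHz, 53 kHz, 73 kHz, 84.5 kHz.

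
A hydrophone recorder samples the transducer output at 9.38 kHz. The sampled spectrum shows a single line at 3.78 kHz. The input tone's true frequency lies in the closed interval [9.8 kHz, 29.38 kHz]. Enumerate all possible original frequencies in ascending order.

Frequencies that alias to 3.78 kHz are k·fs ± 3.78 kHz for integer k ≥ 0.
k=0: 3.78 kHz.
k=1: 5.6 kHz, 13.16 kHz.
k=2: 14.98 kHz, 22.54 kHz.
k=3: 24.36 kHz, 31.92 kHz.
k=4: 33.74 kHz, 41.3 kHz.
Within [9.8 kHz, 29.38 kHz]: 13.16 kHz, 14.98 kHz, 22.54 kHz, 24.36 kHz.

13.16 kHz, 14.98 kHz, 22.54 kHz, 24.36 kHz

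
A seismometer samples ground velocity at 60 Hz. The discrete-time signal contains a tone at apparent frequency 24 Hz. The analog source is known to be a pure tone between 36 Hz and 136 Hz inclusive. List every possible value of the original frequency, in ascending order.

36 Hz, 84 Hz, 96 Hz

Frequencies that alias to 24 Hz are k·fs ± 24 Hz for integer k ≥ 0.
k=0: 24 Hz.
k=1: 36 Hz, 84 Hz.
k=2: 96 Hz, 144 Hz.
k=3: 156 Hz, 204 Hz.
Within [36 Hz, 136 Hz]: 36 Hz, 84 Hz, 96 Hz.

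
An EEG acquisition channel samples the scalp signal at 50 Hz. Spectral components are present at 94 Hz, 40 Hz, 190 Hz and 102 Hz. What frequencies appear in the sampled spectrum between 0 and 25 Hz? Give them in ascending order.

2 Hz, 6 Hz, 10 Hz

fs/2 = 25 Hz.
94 Hz mod fs = 44 Hz.
44 Hz > fs/2 = 25 Hz, folds to fs − 44 Hz = 6 Hz.
40 Hz > fs/2 = 25 Hz, folds to fs − 40 Hz = 10 Hz.
190 Hz mod fs = 40 Hz.
40 Hz > fs/2 = 25 Hz, folds to fs − 40 Hz = 10 Hz.
102 Hz mod fs = 2 Hz.
2 Hz ≤ fs/2 = 25 Hz, appears at 2 Hz.
Distinct values: {2 Hz, 6 Hz, 10 Hz}.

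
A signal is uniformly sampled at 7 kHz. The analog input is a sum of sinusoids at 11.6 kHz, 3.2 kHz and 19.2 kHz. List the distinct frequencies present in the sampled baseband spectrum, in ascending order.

fs/2 = 3.5 kHz.
11.6 kHz mod fs = 4.6 kHz.
4.6 kHz > fs/2 = 3.5 kHz, folds to fs − 4.6 kHz = 2.4 kHz.
3.2 kHz ≤ fs/2 = 3.5 kHz, passes unchanged.
19.2 kHz mod fs = 5.2 kHz.
5.2 kHz > fs/2 = 3.5 kHz, folds to fs − 5.2 kHz = 1.8 kHz.
Distinct values: {1.8 kHz, 2.4 kHz, 3.2 kHz}.

1.8 kHz, 2.4 kHz, 3.2 kHz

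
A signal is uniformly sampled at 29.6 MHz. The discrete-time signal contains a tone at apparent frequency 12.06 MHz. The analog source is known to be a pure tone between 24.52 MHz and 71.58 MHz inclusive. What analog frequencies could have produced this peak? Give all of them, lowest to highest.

41.66 MHz, 47.14 MHz, 71.26 MHz

Frequencies that alias to 12.06 MHz are k·fs ± 12.06 MHz for integer k ≥ 0.
k=0: 12.06 MHz.
k=1: 17.54 MHz, 41.66 MHz.
k=2: 47.14 MHz, 71.26 MHz.
k=3: 76.74 MHz, 100.86 MHz.
Within [24.52 MHz, 71.58 MHz]: 41.66 MHz, 47.14 MHz, 71.26 MHz.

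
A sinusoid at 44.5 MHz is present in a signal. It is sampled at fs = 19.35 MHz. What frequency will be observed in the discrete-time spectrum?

44.5 MHz mod fs = 5.8 MHz.
5.8 MHz ≤ fs/2 = 9.675 MHz, appears at 5.8 MHz.

5.8 MHz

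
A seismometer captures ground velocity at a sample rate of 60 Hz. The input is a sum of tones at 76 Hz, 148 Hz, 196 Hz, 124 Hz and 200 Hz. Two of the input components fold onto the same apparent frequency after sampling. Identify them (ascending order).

fs/2 = 30 Hz.
76 Hz mod fs = 16 Hz.
16 Hz ≤ fs/2 = 30 Hz, appears at 16 Hz.
148 Hz mod fs = 28 Hz.
28 Hz ≤ fs/2 = 30 Hz, appears at 28 Hz.
196 Hz mod fs = 16 Hz.
16 Hz ≤ fs/2 = 30 Hz, appears at 16 Hz.
124 Hz mod fs = 4 Hz.
4 Hz ≤ fs/2 = 30 Hz, appears at 4 Hz.
200 Hz mod fs = 20 Hz.
20 Hz ≤ fs/2 = 30 Hz, appears at 20 Hz.
76 Hz and 196 Hz both map to 16 Hz.

76 Hz, 196 Hz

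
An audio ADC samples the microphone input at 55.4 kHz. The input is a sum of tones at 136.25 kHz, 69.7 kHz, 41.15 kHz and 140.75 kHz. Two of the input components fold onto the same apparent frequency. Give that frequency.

25.45 kHz

fs/2 = 27.7 kHz.
136.25 kHz mod fs = 25.45 kHz.
25.45 kHz ≤ fs/2 = 27.7 kHz, appears at 25.45 kHz.
69.7 kHz mod fs = 14.3 kHz.
14.3 kHz ≤ fs/2 = 27.7 kHz, appears at 14.3 kHz.
41.15 kHz > fs/2 = 27.7 kHz, folds to fs − 41.15 kHz = 14.25 kHz.
140.75 kHz mod fs = 29.95 kHz.
29.95 kHz > fs/2 = 27.7 kHz, folds to fs − 29.95 kHz = 25.45 kHz.
136.25 kHz and 140.75 kHz both map to 25.45 kHz.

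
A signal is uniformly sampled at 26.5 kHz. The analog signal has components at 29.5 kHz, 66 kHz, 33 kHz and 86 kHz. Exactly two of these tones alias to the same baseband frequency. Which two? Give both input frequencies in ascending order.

fs/2 = 13.25 kHz.
29.5 kHz mod fs = 3 kHz.
3 kHz ≤ fs/2 = 13.25 kHz, appears at 3 kHz.
66 kHz mod fs = 13 kHz.
13 kHz ≤ fs/2 = 13.25 kHz, appears at 13 kHz.
33 kHz mod fs = 6.5 kHz.
6.5 kHz ≤ fs/2 = 13.25 kHz, appears at 6.5 kHz.
86 kHz mod fs = 6.5 kHz.
6.5 kHz ≤ fs/2 = 13.25 kHz, appears at 6.5 kHz.
33 kHz and 86 kHz both map to 6.5 kHz.

33 kHz, 86 kHz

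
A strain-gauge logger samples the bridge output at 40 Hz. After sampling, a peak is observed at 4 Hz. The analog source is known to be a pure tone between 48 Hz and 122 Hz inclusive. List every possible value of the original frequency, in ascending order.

Frequencies that alias to 4 Hz are k·fs ± 4 Hz for integer k ≥ 0.
k=0: 4 Hz.
k=1: 36 Hz, 44 Hz.
k=2: 76 Hz, 84 Hz.
k=3: 116 Hz, 124 Hz.
k=4: 156 Hz, 164 Hz.
Within [48 Hz, 122 Hz]: 76 Hz, 84 Hz, 116 Hz.

76 Hz, 84 Hz, 116 Hz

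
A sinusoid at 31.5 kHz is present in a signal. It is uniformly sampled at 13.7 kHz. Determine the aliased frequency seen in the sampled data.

31.5 kHz mod fs = 4.1 kHz.
4.1 kHz ≤ fs/2 = 6.85 kHz, appears at 4.1 kHz.

4.1 kHz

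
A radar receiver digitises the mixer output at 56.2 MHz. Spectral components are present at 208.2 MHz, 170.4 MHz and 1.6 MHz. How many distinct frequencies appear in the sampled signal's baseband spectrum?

fs/2 = 28.1 MHz.
208.2 MHz mod fs = 39.6 MHz.
39.6 MHz > fs/2 = 28.1 MHz, folds to fs − 39.6 MHz = 16.6 MHz.
170.4 MHz mod fs = 1.8 MHz.
1.8 MHz ≤ fs/2 = 28.1 MHz, appears at 1.8 MHz.
1.6 MHz ≤ fs/2 = 28.1 MHz, passes unchanged.
Distinct values: {1.6 MHz, 1.8 MHz, 16.6 MHz} → 3.

3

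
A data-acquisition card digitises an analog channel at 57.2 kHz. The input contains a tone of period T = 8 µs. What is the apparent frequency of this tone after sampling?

T = 8 µs → f = 1/T = 125 kHz.
125 kHz mod fs = 10.6 kHz.
10.6 kHz ≤ fs/2 = 28.6 kHz, appears at 10.6 kHz.

10.6 kHz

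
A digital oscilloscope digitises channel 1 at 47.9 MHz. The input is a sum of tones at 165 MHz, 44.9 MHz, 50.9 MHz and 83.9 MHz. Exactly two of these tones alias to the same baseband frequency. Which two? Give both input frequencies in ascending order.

44.9 MHz, 50.9 MHz

fs/2 = 23.95 MHz.
165 MHz mod fs = 21.3 MHz.
21.3 MHz ≤ fs/2 = 23.95 MHz, appears at 21.3 MHz.
44.9 MHz > fs/2 = 23.95 MHz, folds to fs − 44.9 MHz = 3 MHz.
50.9 MHz mod fs = 3 MHz.
3 MHz ≤ fs/2 = 23.95 MHz, appears at 3 MHz.
83.9 MHz mod fs = 36 MHz.
36 MHz > fs/2 = 23.95 MHz, folds to fs − 36 MHz = 11.9 MHz.
44.9 MHz and 50.9 MHz both map to 3 MHz.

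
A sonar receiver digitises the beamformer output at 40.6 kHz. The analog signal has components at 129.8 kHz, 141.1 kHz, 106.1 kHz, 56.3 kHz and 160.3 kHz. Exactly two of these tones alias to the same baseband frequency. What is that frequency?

15.7 kHz

fs/2 = 20.3 kHz.
129.8 kHz mod fs = 8 kHz.
8 kHz ≤ fs/2 = 20.3 kHz, appears at 8 kHz.
141.1 kHz mod fs = 19.3 kHz.
19.3 kHz ≤ fs/2 = 20.3 kHz, appears at 19.3 kHz.
106.1 kHz mod fs = 24.9 kHz.
24.9 kHz > fs/2 = 20.3 kHz, folds to fs − 24.9 kHz = 15.7 kHz.
56.3 kHz mod fs = 15.7 kHz.
15.7 kHz ≤ fs/2 = 20.3 kHz, appears at 15.7 kHz.
160.3 kHz mod fs = 38.5 kHz.
38.5 kHz > fs/2 = 20.3 kHz, folds to fs − 38.5 kHz = 2.1 kHz.
56.3 kHz and 106.1 kHz both map to 15.7 kHz.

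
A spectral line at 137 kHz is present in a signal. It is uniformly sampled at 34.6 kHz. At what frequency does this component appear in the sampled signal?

1.4 kHz

137 kHz mod fs = 33.2 kHz.
33.2 kHz > fs/2 = 17.3 kHz, folds to fs − 33.2 kHz = 1.4 kHz.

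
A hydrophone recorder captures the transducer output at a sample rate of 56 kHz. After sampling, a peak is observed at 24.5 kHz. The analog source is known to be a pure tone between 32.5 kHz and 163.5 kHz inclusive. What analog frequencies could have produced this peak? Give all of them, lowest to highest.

Frequencies that alias to 24.5 kHz are k·fs ± 24.5 kHz for integer k ≥ 0.
k=0: 24.5 kHz.
k=1: 31.5 kHz, 80.5 kHz.
k=2: 87.5 kHz, 136.5 kHz.
k=3: 143.5 kHz, 192.5 kHz.
k=4: 199.5 kHz, 248.5 kHz.
Within [32.5 kHz, 163.5 kHz]: 80.5 kHz, 87.5 kHz, 136.5 kHz, 143.5 kHz.

80.5 kHz, 87.5 kHz, 136.5 kHz, 143.5 kHz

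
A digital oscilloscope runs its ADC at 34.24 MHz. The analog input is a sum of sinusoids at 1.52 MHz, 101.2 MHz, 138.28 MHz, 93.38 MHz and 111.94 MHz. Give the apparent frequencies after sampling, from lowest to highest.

1.32 MHz, 1.52 MHz, 9.22 MHz, 9.34 MHz

fs/2 = 17.12 MHz.
1.52 MHz ≤ fs/2 = 17.12 MHz, passes unchanged.
101.2 MHz mod fs = 32.72 MHz.
32.72 MHz > fs/2 = 17.12 MHz, folds to fs − 32.72 MHz = 1.52 MHz.
138.28 MHz mod fs = 1.32 MHz.
1.32 MHz ≤ fs/2 = 17.12 MHz, appears at 1.32 MHz.
93.38 MHz mod fs = 24.9 MHz.
24.9 MHz > fs/2 = 17.12 MHz, folds to fs − 24.9 MHz = 9.34 MHz.
111.94 MHz mod fs = 9.22 MHz.
9.22 MHz ≤ fs/2 = 17.12 MHz, appears at 9.22 MHz.
Distinct values: {1.32 MHz, 1.52 MHz, 9.22 MHz, 9.34 MHz}.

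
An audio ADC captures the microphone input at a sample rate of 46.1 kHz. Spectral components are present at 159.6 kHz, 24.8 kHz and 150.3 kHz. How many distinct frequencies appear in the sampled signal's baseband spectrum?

fs/2 = 23.05 kHz.
159.6 kHz mod fs = 21.3 kHz.
21.3 kHz ≤ fs/2 = 23.05 kHz, appears at 21.3 kHz.
24.8 kHz > fs/2 = 23.05 kHz, folds to fs − 24.8 kHz = 21.3 kHz.
150.3 kHz mod fs = 12 kHz.
12 kHz ≤ fs/2 = 23.05 kHz, appears at 12 kHz.
Distinct values: {12 kHz, 21.3 kHz} → 2.

2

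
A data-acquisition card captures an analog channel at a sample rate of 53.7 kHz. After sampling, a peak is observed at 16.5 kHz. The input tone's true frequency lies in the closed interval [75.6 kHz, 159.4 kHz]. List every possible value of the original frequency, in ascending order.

Frequencies that alias to 16.5 kHz are k·fs ± 16.5 kHz for integer k ≥ 0.
k=0: 16.5 kHz.
k=1: 37.2 kHz, 70.2 kHz.
k=2: 90.9 kHz, 123.9 kHz.
k=3: 144.6 kHz, 177.6 kHz.
k=4: 198.3 kHz, 231.3 kHz.
Within [75.6 kHz, 159.4 kHz]: 90.9 kHz, 123.9 kHz, 144.6 kHz.

90.9 kHz, 123.9 kHz, 144.6 kHz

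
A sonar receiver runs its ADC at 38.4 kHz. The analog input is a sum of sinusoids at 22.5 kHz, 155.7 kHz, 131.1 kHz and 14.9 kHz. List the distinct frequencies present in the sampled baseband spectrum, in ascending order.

2.1 kHz, 14.9 kHz, 15.9 kHz

fs/2 = 19.2 kHz.
22.5 kHz > fs/2 = 19.2 kHz, folds to fs − 22.5 kHz = 15.9 kHz.
155.7 kHz mod fs = 2.1 kHz.
2.1 kHz ≤ fs/2 = 19.2 kHz, appears at 2.1 kHz.
131.1 kHz mod fs = 15.9 kHz.
15.9 kHz ≤ fs/2 = 19.2 kHz, appears at 15.9 kHz.
14.9 kHz ≤ fs/2 = 19.2 kHz, passes unchanged.
Distinct values: {2.1 kHz, 14.9 kHz, 15.9 kHz}.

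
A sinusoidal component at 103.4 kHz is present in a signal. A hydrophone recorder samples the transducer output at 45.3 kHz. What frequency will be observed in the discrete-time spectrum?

12.8 kHz

103.4 kHz mod fs = 12.8 kHz.
12.8 kHz ≤ fs/2 = 22.65 kHz, appears at 12.8 kHz.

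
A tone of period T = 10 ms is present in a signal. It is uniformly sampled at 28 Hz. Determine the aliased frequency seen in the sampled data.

T = 10 ms → f = 1/T = 100 Hz.
100 Hz mod fs = 16 Hz.
16 Hz > fs/2 = 14 Hz, folds to fs − 16 Hz = 12 Hz.

12 Hz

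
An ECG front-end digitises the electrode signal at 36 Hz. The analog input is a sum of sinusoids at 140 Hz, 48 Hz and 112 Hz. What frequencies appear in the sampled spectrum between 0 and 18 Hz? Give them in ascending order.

fs/2 = 18 Hz.
140 Hz mod fs = 32 Hz.
32 Hz > fs/2 = 18 Hz, folds to fs − 32 Hz = 4 Hz.
48 Hz mod fs = 12 Hz.
12 Hz ≤ fs/2 = 18 Hz, appears at 12 Hz.
112 Hz mod fs = 4 Hz.
4 Hz ≤ fs/2 = 18 Hz, appears at 4 Hz.
Distinct values: {4 Hz, 12 Hz}.

4 Hz, 12 Hz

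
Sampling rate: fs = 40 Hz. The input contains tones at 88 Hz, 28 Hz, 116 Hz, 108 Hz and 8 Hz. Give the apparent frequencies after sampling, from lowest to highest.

4 Hz, 8 Hz, 12 Hz

fs/2 = 20 Hz.
88 Hz mod fs = 8 Hz.
8 Hz ≤ fs/2 = 20 Hz, appears at 8 Hz.
28 Hz > fs/2 = 20 Hz, folds to fs − 28 Hz = 12 Hz.
116 Hz mod fs = 36 Hz.
36 Hz > fs/2 = 20 Hz, folds to fs − 36 Hz = 4 Hz.
108 Hz mod fs = 28 Hz.
28 Hz > fs/2 = 20 Hz, folds to fs − 28 Hz = 12 Hz.
8 Hz ≤ fs/2 = 20 Hz, passes unchanged.
Distinct values: {4 Hz, 8 Hz, 12 Hz}.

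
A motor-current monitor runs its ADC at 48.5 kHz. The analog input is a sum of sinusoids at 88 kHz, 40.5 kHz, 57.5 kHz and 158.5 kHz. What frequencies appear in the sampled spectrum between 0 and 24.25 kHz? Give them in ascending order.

8 kHz, 9 kHz, 13 kHz

fs/2 = 24.25 kHz.
88 kHz mod fs = 39.5 kHz.
39.5 kHz > fs/2 = 24.25 kHz, folds to fs − 39.5 kHz = 9 kHz.
40.5 kHz > fs/2 = 24.25 kHz, folds to fs − 40.5 kHz = 8 kHz.
57.5 kHz mod fs = 9 kHz.
9 kHz ≤ fs/2 = 24.25 kHz, appears at 9 kHz.
158.5 kHz mod fs = 13 kHz.
13 kHz ≤ fs/2 = 24.25 kHz, appears at 13 kHz.
Distinct values: {8 kHz, 9 kHz, 13 kHz}.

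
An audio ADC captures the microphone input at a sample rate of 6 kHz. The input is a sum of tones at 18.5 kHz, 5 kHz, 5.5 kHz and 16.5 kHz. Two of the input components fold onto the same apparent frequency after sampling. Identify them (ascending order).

fs/2 = 3 kHz.
18.5 kHz mod fs = 0.5 kHz.
0.5 kHz ≤ fs/2 = 3 kHz, appears at 0.5 kHz.
5 kHz > fs/2 = 3 kHz, folds to fs − 5 kHz = 1 kHz.
5.5 kHz > fs/2 = 3 kHz, folds to fs − 5.5 kHz = 0.5 kHz.
16.5 kHz mod fs = 4.5 kHz.
4.5 kHz > fs/2 = 3 kHz, folds to fs − 4.5 kHz = 1.5 kHz.
5.5 kHz and 18.5 kHz both map to 0.5 kHz.

5.5 kHz, 18.5 kHz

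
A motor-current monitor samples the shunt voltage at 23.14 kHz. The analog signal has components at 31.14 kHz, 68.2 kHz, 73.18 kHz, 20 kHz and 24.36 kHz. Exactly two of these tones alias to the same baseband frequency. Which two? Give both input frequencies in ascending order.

fs/2 = 11.57 kHz.
31.14 kHz mod fs = 8 kHz.
8 kHz ≤ fs/2 = 11.57 kHz, appears at 8 kHz.
68.2 kHz mod fs = 21.92 kHz.
21.92 kHz > fs/2 = 11.57 kHz, folds to fs − 21.92 kHz = 1.22 kHz.
73.18 kHz mod fs = 3.76 kHz.
3.76 kHz ≤ fs/2 = 11.57 kHz, appears at 3.76 kHz.
20 kHz > fs/2 = 11.57 kHz, folds to fs − 20 kHz = 3.14 kHz.
24.36 kHz mod fs = 1.22 kHz.
1.22 kHz ≤ fs/2 = 11.57 kHz, appears at 1.22 kHz.
24.36 kHz and 68.2 kHz both map to 1.22 kHz.

24.36 kHz, 68.2 kHz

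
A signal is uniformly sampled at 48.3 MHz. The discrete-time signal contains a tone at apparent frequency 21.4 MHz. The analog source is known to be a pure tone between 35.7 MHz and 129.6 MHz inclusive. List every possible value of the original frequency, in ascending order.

69.7 MHz, 75.2 MHz, 118 MHz, 123.5 MHz

Frequencies that alias to 21.4 MHz are k·fs ± 21.4 MHz for integer k ≥ 0.
k=0: 21.4 MHz.
k=1: 26.9 MHz, 69.7 MHz.
k=2: 75.2 MHz, 118 MHz.
k=3: 123.5 MHz, 166.3 MHz.
k=4: 171.8 MHz, 214.6 MHz.
Within [35.7 MHz, 129.6 MHz]: 69.7 MHz, 75.2 MHz, 118 MHz, 123.5 MHz.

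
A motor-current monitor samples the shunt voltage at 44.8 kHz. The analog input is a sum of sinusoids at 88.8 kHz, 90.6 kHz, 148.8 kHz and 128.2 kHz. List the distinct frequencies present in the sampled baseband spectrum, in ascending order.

fs/2 = 22.4 kHz.
88.8 kHz mod fs = 44 kHz.
44 kHz > fs/2 = 22.4 kHz, folds to fs − 44 kHz = 0.8 kHz.
90.6 kHz mod fs = 1 kHz.
1 kHz ≤ fs/2 = 22.4 kHz, appears at 1 kHz.
148.8 kHz mod fs = 14.4 kHz.
14.4 kHz ≤ fs/2 = 22.4 kHz, appears at 14.4 kHz.
128.2 kHz mod fs = 38.6 kHz.
38.6 kHz > fs/2 = 22.4 kHz, folds to fs − 38.6 kHz = 6.2 kHz.
Distinct values: {0.8 kHz, 1 kHz, 6.2 kHz, 14.4 kHz}.

0.8 kHz, 1 kHz, 6.2 kHz, 14.4 kHz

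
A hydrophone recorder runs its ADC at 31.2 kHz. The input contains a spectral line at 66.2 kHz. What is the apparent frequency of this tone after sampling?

3.8 kHz

66.2 kHz mod fs = 3.8 kHz.
3.8 kHz ≤ fs/2 = 15.6 kHz, appears at 3.8 kHz.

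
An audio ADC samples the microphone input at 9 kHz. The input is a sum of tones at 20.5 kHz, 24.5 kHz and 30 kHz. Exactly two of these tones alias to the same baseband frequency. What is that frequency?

fs/2 = 4.5 kHz.
20.5 kHz mod fs = 2.5 kHz.
2.5 kHz ≤ fs/2 = 4.5 kHz, appears at 2.5 kHz.
24.5 kHz mod fs = 6.5 kHz.
6.5 kHz > fs/2 = 4.5 kHz, folds to fs − 6.5 kHz = 2.5 kHz.
30 kHz mod fs = 3 kHz.
3 kHz ≤ fs/2 = 4.5 kHz, appears at 3 kHz.
20.5 kHz and 24.5 kHz both map to 2.5 kHz.

2.5 kHz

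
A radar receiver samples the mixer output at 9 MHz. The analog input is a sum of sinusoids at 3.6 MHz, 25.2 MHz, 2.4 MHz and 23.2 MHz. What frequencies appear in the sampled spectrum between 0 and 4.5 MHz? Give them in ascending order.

fs/2 = 4.5 MHz.
3.6 MHz ≤ fs/2 = 4.5 MHz, passes unchanged.
25.2 MHz mod fs = 7.2 MHz.
7.2 MHz > fs/2 = 4.5 MHz, folds to fs − 7.2 MHz = 1.8 MHz.
2.4 MHz ≤ fs/2 = 4.5 MHz, passes unchanged.
23.2 MHz mod fs = 5.2 MHz.
5.2 MHz > fs/2 = 4.5 MHz, folds to fs − 5.2 MHz = 3.8 MHz.
Distinct values: {1.8 MHz, 2.4 MHz, 3.6 MHz, 3.8 MHz}.

1.8 MHz, 2.4 MHz, 3.6 MHz, 3.8 MHz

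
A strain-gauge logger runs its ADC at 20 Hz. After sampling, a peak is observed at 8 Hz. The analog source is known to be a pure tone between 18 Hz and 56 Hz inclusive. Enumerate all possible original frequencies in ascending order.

Frequencies that alias to 8 Hz are k·fs ± 8 Hz for integer k ≥ 0.
k=0: 8 Hz.
k=1: 12 Hz, 28 Hz.
k=2: 32 Hz, 48 Hz.
k=3: 52 Hz, 68 Hz.
k=4: 72 Hz, 88 Hz.
Within [18 Hz, 56 Hz]: 28 Hz, 32 Hz, 48 Hz, 52 Hz.

28 Hz, 32 Hz, 48 Hz, 52 Hz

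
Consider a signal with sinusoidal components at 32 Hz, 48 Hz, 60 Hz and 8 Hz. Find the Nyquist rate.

Highest-frequency component: 60 Hz.
Nyquist rate = 2 × 60 Hz = 120 Hz.

120 Hz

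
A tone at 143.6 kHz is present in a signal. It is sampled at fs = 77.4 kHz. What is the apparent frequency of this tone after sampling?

11.2 kHz

143.6 kHz mod fs = 66.2 kHz.
66.2 kHz > fs/2 = 38.7 kHz, folds to fs − 66.2 kHz = 11.2 kHz.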